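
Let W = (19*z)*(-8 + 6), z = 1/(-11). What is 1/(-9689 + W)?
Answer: -11/106541 ≈ -0.00010325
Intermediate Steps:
z = -1/11 ≈ -0.090909
W = 38/11 (W = (19*(-1/11))*(-8 + 6) = -19/11*(-2) = 38/11 ≈ 3.4545)
1/(-9689 + W) = 1/(-9689 + 38/11) = 1/(-106541/11) = -11/106541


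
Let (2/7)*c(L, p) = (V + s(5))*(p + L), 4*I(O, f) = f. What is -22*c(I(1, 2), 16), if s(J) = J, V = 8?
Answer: -33033/2 ≈ -16517.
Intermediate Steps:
I(O, f) = f/4
c(L, p) = 91*L/2 + 91*p/2 (c(L, p) = 7*((8 + 5)*(p + L))/2 = 7*(13*(L + p))/2 = 7*(13*L + 13*p)/2 = 91*L/2 + 91*p/2)
-22*c(I(1, 2), 16) = -22*(91*((¼)*2)/2 + (91/2)*16) = -22*((91/2)*(½) + 728) = -22*(91/4 + 728) = -22*3003/4 = -33033/2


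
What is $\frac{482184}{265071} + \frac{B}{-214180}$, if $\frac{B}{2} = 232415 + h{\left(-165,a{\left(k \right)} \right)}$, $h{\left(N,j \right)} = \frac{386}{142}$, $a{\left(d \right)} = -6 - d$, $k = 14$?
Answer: $- \frac{117979663993}{335906365115} \approx -0.35123$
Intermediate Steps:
$h{\left(N,j \right)} = \frac{193}{71}$ ($h{\left(N,j \right)} = 386 \cdot \frac{1}{142} = \frac{193}{71}$)
$B = \frac{33003316}{71}$ ($B = 2 \left(232415 + \frac{193}{71}\right) = 2 \cdot \frac{16501658}{71} = \frac{33003316}{71} \approx 4.6484 \cdot 10^{5}$)
$\frac{482184}{265071} + \frac{B}{-214180} = \frac{482184}{265071} + \frac{33003316}{71 \left(-214180\right)} = 482184 \cdot \frac{1}{265071} + \frac{33003316}{71} \left(- \frac{1}{214180}\right) = \frac{160728}{88357} - \frac{8250829}{3801695} = - \frac{117979663993}{335906365115}$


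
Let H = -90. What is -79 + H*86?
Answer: -7819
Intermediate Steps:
-79 + H*86 = -79 - 90*86 = -79 - 7740 = -7819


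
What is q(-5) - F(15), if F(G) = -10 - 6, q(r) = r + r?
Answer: 6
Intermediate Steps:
q(r) = 2*r
F(G) = -16
q(-5) - F(15) = 2*(-5) - 1*(-16) = -10 + 16 = 6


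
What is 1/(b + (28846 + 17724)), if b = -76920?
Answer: -1/30350 ≈ -3.2949e-5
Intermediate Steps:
1/(b + (28846 + 17724)) = 1/(-76920 + (28846 + 17724)) = 1/(-76920 + 46570) = 1/(-30350) = -1/30350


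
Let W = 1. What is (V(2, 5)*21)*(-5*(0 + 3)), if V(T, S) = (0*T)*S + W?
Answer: -315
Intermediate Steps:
V(T, S) = 1 (V(T, S) = (0*T)*S + 1 = 0*S + 1 = 0 + 1 = 1)
(V(2, 5)*21)*(-5*(0 + 3)) = (1*21)*(-5*(0 + 3)) = 21*(-5*3) = 21*(-15) = -315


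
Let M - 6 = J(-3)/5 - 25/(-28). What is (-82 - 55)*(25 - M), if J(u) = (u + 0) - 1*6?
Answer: -381819/140 ≈ -2727.3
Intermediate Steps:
J(u) = -6 + u (J(u) = u - 6 = -6 + u)
M = 713/140 (M = 6 + ((-6 - 3)/5 - 25/(-28)) = 6 + (-9*⅕ - 25*(-1/28)) = 6 + (-9/5 + 25/28) = 6 - 127/140 = 713/140 ≈ 5.0929)
(-82 - 55)*(25 - M) = (-82 - 55)*(25 - 1*713/140) = -137*(25 - 713/140) = -137*2787/140 = -381819/140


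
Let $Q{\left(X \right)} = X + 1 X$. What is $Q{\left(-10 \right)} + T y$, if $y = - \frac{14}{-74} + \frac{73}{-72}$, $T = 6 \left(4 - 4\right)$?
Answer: $-20$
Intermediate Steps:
$T = 0$ ($T = 6 \cdot 0 = 0$)
$Q{\left(X \right)} = 2 X$ ($Q{\left(X \right)} = X + X = 2 X$)
$y = - \frac{2197}{2664}$ ($y = \left(-14\right) \left(- \frac{1}{74}\right) + 73 \left(- \frac{1}{72}\right) = \frac{7}{37} - \frac{73}{72} = - \frac{2197}{2664} \approx -0.8247$)
$Q{\left(-10 \right)} + T y = 2 \left(-10\right) + 0 \left(- \frac{2197}{2664}\right) = -20 + 0 = -20$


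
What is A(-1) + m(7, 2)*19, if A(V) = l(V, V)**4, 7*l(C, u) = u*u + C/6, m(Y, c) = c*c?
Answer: 236489521/3111696 ≈ 76.000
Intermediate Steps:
m(Y, c) = c**2
l(C, u) = u**2/7 + C/42 (l(C, u) = (u*u + C/6)/7 = (u**2 + C*(1/6))/7 = (u**2 + C/6)/7 = u**2/7 + C/42)
A(V) = (V**2/7 + V/42)**4
A(-1) + m(7, 2)*19 = (1/3111696)*(-1)**4*(1 + 6*(-1))**4 + 2**2*19 = (1/3111696)*1*(1 - 6)**4 + 4*19 = (1/3111696)*1*(-5)**4 + 76 = (1/3111696)*1*625 + 76 = 625/3111696 + 76 = 236489521/3111696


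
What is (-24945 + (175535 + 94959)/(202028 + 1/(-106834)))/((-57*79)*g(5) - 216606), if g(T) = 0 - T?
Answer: 538370495554699/4189155208894941 ≈ 0.12852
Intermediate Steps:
g(T) = -T
(-24945 + (175535 + 94959)/(202028 + 1/(-106834)))/((-57*79)*g(5) - 216606) = (-24945 + (175535 + 94959)/(202028 + 1/(-106834)))/((-57*79)*(-1*5) - 216606) = (-24945 + 270494/(202028 - 1/106834))/(-4503*(-5) - 216606) = (-24945 + 270494/(21583459351/106834))/(22515 - 216606) = (-24945 + 270494*(106834/21583459351))/(-194091) = (-24945 + 28897955996/21583459351)*(-1/194091) = -538370495554699/21583459351*(-1/194091) = 538370495554699/4189155208894941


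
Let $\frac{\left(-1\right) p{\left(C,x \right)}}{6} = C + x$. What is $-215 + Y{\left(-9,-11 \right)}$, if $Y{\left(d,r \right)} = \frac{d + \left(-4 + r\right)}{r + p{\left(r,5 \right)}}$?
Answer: $- \frac{5399}{25} \approx -215.96$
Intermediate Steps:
$p{\left(C,x \right)} = - 6 C - 6 x$ ($p{\left(C,x \right)} = - 6 \left(C + x\right) = - 6 C - 6 x$)
$Y{\left(d,r \right)} = \frac{-4 + d + r}{-30 - 5 r}$ ($Y{\left(d,r \right)} = \frac{d + \left(-4 + r\right)}{r - \left(30 + 6 r\right)} = \frac{-4 + d + r}{r - \left(30 + 6 r\right)} = \frac{-4 + d + r}{-30 - 5 r}$)
$-215 + Y{\left(-9,-11 \right)} = -215 + \frac{4 - -9 - -11}{5 \left(6 - 11\right)} = -215 + \frac{4 + 9 + 11}{5 \left(-5\right)} = -215 + \frac{1}{5} \left(- \frac{1}{5}\right) 24 = -215 - \frac{24}{25} = - \frac{5399}{25}$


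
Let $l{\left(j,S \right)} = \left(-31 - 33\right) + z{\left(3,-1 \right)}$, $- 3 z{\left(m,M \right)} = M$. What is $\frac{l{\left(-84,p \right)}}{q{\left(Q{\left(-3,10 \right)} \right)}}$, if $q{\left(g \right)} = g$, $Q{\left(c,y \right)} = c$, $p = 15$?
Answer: $\frac{191}{9} \approx 21.222$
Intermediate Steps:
$z{\left(m,M \right)} = - \frac{M}{3}$
$l{\left(j,S \right)} = - \frac{191}{3}$ ($l{\left(j,S \right)} = \left(-31 - 33\right) - - \frac{1}{3} = -64 + \frac{1}{3} = - \frac{191}{3}$)
$\frac{l{\left(-84,p \right)}}{q{\left(Q{\left(-3,10 \right)} \right)}} = - \frac{191}{3 \left(-3\right)} = \left(- \frac{191}{3}\right) \left(- \frac{1}{3}\right) = \frac{191}{9}$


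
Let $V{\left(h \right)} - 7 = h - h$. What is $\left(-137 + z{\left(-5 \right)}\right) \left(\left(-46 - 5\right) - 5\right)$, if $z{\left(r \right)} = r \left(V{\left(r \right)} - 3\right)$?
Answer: $8792$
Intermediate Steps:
$V{\left(h \right)} = 7$ ($V{\left(h \right)} = 7 + \left(h - h\right) = 7 + 0 = 7$)
$z{\left(r \right)} = 4 r$ ($z{\left(r \right)} = r \left(7 - 3\right) = r 4 = 4 r$)
$\left(-137 + z{\left(-5 \right)}\right) \left(\left(-46 - 5\right) - 5\right) = \left(-137 + 4 \left(-5\right)\right) \left(\left(-46 - 5\right) - 5\right) = \left(-137 - 20\right) \left(-51 - 5\right) = \left(-157\right) \left(-56\right) = 8792$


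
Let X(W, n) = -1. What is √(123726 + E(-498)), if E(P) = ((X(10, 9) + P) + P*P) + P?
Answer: √370733 ≈ 608.88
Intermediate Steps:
E(P) = -1 + P² + 2*P (E(P) = ((-1 + P) + P*P) + P = ((-1 + P) + P²) + P = (-1 + P + P²) + P = -1 + P² + 2*P)
√(123726 + E(-498)) = √(123726 + (-1 + (-498)² + 2*(-498))) = √(123726 + (-1 + 248004 - 996)) = √(123726 + 247007) = √370733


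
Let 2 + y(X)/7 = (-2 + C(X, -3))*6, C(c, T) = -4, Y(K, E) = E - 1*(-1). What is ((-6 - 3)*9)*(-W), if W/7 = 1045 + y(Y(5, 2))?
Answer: 441693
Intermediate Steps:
Y(K, E) = 1 + E (Y(K, E) = E + 1 = 1 + E)
y(X) = -266 (y(X) = -14 + 7*((-2 - 4)*6) = -14 + 7*(-6*6) = -14 + 7*(-36) = -14 - 252 = -266)
W = 5453 (W = 7*(1045 - 266) = 7*779 = 5453)
((-6 - 3)*9)*(-W) = ((-6 - 3)*9)*(-1*5453) = -9*9*(-5453) = -81*(-5453) = 441693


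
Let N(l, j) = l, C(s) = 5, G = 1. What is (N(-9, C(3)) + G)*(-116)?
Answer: 928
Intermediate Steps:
(N(-9, C(3)) + G)*(-116) = (-9 + 1)*(-116) = -8*(-116) = 928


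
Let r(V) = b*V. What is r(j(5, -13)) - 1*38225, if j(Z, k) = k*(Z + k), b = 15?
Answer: -36665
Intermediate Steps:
r(V) = 15*V
r(j(5, -13)) - 1*38225 = 15*(-13*(5 - 13)) - 1*38225 = 15*(-13*(-8)) - 38225 = 15*104 - 38225 = 1560 - 38225 = -36665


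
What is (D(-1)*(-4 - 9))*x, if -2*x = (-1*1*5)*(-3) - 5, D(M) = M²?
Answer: 65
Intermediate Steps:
x = -5 (x = -((-1*1*5)*(-3) - 5)/2 = -(-1*5*(-3) - 5)/2 = -(-5*(-3) - 5)/2 = -(15 - 5)/2 = -½*10 = -5)
(D(-1)*(-4 - 9))*x = ((-1)²*(-4 - 9))*(-5) = (1*(-13))*(-5) = -13*(-5) = 65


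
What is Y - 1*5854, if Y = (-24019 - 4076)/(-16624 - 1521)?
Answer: -21238547/3629 ≈ -5852.5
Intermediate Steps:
Y = 5619/3629 (Y = -28095/(-18145) = -28095*(-1/18145) = 5619/3629 ≈ 1.5484)
Y - 1*5854 = 5619/3629 - 1*5854 = 5619/3629 - 5854 = -21238547/3629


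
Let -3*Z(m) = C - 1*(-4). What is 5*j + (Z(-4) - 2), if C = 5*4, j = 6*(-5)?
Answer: -160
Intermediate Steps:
j = -30
C = 20
Z(m) = -8 (Z(m) = -(20 - 1*(-4))/3 = -(20 + 4)/3 = -⅓*24 = -8)
5*j + (Z(-4) - 2) = 5*(-30) + (-8 - 2) = -150 - 10 = -160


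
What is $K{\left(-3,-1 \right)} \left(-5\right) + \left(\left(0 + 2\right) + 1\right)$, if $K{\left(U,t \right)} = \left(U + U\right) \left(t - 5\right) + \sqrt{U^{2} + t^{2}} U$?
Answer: $-177 + 15 \sqrt{10} \approx -129.57$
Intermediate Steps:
$K{\left(U,t \right)} = U \sqrt{U^{2} + t^{2}} + 2 U \left(-5 + t\right)$ ($K{\left(U,t \right)} = 2 U \left(-5 + t\right) + U \sqrt{U^{2} + t^{2}} = U \sqrt{U^{2} + t^{2}} + 2 U \left(-5 + t\right)$)
$K{\left(-3,-1 \right)} \left(-5\right) + \left(\left(0 + 2\right) + 1\right) = - 3 \left(-10 + \sqrt{\left(-3\right)^{2} + \left(-1\right)^{2}} + 2 \left(-1\right)\right) \left(-5\right) + \left(\left(0 + 2\right) + 1\right) = - 3 \left(-10 + \sqrt{9 + 1} - 2\right) \left(-5\right) + \left(2 + 1\right) = - 3 \left(-10 + \sqrt{10} - 2\right) \left(-5\right) + 3 = - 3 \left(-12 + \sqrt{10}\right) \left(-5\right) + 3 = \left(36 - 3 \sqrt{10}\right) \left(-5\right) + 3 = \left(-180 + 15 \sqrt{10}\right) + 3 = -177 + 15 \sqrt{10}$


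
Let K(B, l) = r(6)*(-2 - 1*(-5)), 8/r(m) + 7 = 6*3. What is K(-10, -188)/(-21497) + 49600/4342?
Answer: 5864329496/513369857 ≈ 11.423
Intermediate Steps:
r(m) = 8/11 (r(m) = 8/(-7 + 6*3) = 8/(-7 + 18) = 8/11)
K(B, l) = 24/11 (K(B, l) = 8*(-2 - 1*(-5))/11 = 8*(-2 + 5)/11 = (8/11)*3 = 24/11)
K(-10, -188)/(-21497) + 49600/4342 = (24/11)/(-21497) + 49600/4342 = (24/11)*(-1/21497) + 49600*(1/4342) = -24/236467 + 24800/2171 = 5864329496/513369857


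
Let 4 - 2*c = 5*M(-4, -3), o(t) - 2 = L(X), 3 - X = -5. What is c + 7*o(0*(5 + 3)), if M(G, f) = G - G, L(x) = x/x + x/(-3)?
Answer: 13/3 ≈ 4.3333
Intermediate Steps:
X = 8 (X = 3 - 1*(-5) = 3 + 5 = 8)
L(x) = 1 - x/3 (L(x) = 1 + x*(-⅓) = 1 - x/3)
M(G, f) = 0
o(t) = ⅓ (o(t) = 2 + (1 - ⅓*8) = 2 + (1 - 8/3) = 2 - 5/3 = ⅓)
c = 2 (c = 2 - 5*0/2 = 2 - ½*0 = 2 + 0 = 2)
c + 7*o(0*(5 + 3)) = 2 + 7*(⅓) = 2 + 7/3 = 13/3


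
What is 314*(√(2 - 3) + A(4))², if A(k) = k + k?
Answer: 19782 + 5024*I ≈ 19782.0 + 5024.0*I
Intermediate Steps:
A(k) = 2*k
314*(√(2 - 3) + A(4))² = 314*(√(2 - 3) + 2*4)² = 314*(√(-1) + 8)² = 314*(I + 8)² = 314*(8 + I)²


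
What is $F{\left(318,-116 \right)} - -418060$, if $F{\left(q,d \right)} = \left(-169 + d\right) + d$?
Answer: $417659$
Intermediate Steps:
$F{\left(q,d \right)} = -169 + 2 d$
$F{\left(318,-116 \right)} - -418060 = \left(-169 + 2 \left(-116\right)\right) - -418060 = \left(-169 - 232\right) + 418060 = -401 + 418060 = 417659$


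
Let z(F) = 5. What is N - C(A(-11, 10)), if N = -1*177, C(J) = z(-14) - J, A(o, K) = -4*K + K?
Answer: -212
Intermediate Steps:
A(o, K) = -3*K
C(J) = 5 - J
N = -177
N - C(A(-11, 10)) = -177 - (5 - (-3)*10) = -177 - (5 - 1*(-30)) = -177 - (5 + 30) = -177 - 1*35 = -177 - 35 = -212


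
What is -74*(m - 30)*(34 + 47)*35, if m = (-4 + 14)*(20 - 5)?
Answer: -25174800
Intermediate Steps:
m = 150 (m = 10*15 = 150)
-74*(m - 30)*(34 + 47)*35 = -74*(150 - 30)*(34 + 47)*35 = -8880*81*35 = -74*9720*35 = -719280*35 = -25174800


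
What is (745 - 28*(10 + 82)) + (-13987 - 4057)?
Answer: -19875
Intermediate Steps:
(745 - 28*(10 + 82)) + (-13987 - 4057) = (745 - 28*92) - 18044 = (745 - 2576) - 18044 = -1831 - 18044 = -19875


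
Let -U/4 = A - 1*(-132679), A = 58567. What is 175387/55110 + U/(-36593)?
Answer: 48576204731/2016640230 ≈ 24.088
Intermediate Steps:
U = -764984 (U = -4*(58567 - 1*(-132679)) = -4*(58567 + 132679) = -4*191246 = -764984)
175387/55110 + U/(-36593) = 175387/55110 - 764984/(-36593) = 175387*(1/55110) - 764984*(-1/36593) = 175387/55110 + 764984/36593 = 48576204731/2016640230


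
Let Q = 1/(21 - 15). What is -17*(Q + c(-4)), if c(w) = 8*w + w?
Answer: 3655/6 ≈ 609.17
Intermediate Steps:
Q = ⅙ (Q = 1/6 = ⅙ ≈ 0.16667)
c(w) = 9*w
-17*(Q + c(-4)) = -17*(⅙ + 9*(-4)) = -17*(⅙ - 36) = -17*(-215/6) = 3655/6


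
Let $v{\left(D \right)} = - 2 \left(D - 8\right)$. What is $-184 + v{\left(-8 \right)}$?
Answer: $-152$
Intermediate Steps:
$v{\left(D \right)} = 16 - 2 D$ ($v{\left(D \right)} = - 2 \left(-8 + D\right) = 16 - 2 D$)
$-184 + v{\left(-8 \right)} = -184 + \left(16 - -16\right) = -184 + \left(16 + 16\right) = -184 + 32 = -152$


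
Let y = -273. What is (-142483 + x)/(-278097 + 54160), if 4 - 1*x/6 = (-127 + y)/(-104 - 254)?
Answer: 25501361/40084723 ≈ 0.63619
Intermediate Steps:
x = 3096/179 (x = 24 - 6*(-127 - 273)/(-104 - 254) = 24 - (-2400)/(-358) = 24 - (-2400)*(-1)/358 = 24 - 6*200/179 = 24 - 1200/179 = 3096/179 ≈ 17.296)
(-142483 + x)/(-278097 + 54160) = (-142483 + 3096/179)/(-278097 + 54160) = -25501361/179/(-223937) = -25501361/179*(-1/223937) = 25501361/40084723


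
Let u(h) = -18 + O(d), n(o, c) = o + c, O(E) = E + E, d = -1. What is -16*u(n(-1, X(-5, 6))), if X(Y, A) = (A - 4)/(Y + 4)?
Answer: 320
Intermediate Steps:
O(E) = 2*E
X(Y, A) = (-4 + A)/(4 + Y)
n(o, c) = c + o
u(h) = -20 (u(h) = -18 + 2*(-1) = -18 - 2 = -20)
-16*u(n(-1, X(-5, 6))) = -16*(-20) = 320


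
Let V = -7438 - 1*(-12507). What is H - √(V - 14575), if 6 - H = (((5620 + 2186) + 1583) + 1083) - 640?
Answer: -9826 - 7*I*√194 ≈ -9826.0 - 97.499*I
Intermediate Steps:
V = 5069 (V = -7438 + 12507 = 5069)
H = -9826 (H = 6 - ((((5620 + 2186) + 1583) + 1083) - 640) = 6 - (((7806 + 1583) + 1083) - 640) = 6 - ((9389 + 1083) - 640) = 6 - (10472 - 640) = 6 - 1*9832 = 6 - 9832 = -9826)
H - √(V - 14575) = -9826 - √(5069 - 14575) = -9826 - √(-9506) = -9826 - 7*I*√194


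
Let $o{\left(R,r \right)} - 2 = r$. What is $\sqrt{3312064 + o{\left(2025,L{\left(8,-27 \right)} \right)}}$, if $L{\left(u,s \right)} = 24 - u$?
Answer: $\sqrt{3312082} \approx 1819.9$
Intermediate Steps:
$o{\left(R,r \right)} = 2 + r$
$\sqrt{3312064 + o{\left(2025,L{\left(8,-27 \right)} \right)}} = \sqrt{3312064 + \left(2 + \left(24 - 8\right)\right)} = \sqrt{3312064 + \left(2 + 16\right)} = \sqrt{3312064 + 18} = \sqrt{3312082}$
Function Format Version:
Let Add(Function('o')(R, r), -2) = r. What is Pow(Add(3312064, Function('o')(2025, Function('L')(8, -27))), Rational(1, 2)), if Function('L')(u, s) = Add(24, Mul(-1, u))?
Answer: Pow(3312082, Rational(1, 2)) ≈ 1819.9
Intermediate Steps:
Function('o')(R, r) = Add(2, r)
Pow(Add(3312064, Function('o')(2025, Function('L')(8, -27))), Rational(1, 2)) = Pow(Add(3312064, Add(2, Add(24, Mul(-1, 8)))), Rational(1, 2)) = Pow(Add(3312064, Add(2, Add(24, -8))), Rational(1, 2)) = Pow(Add(3312064, Add(2, 16)), Rational(1, 2)) = Pow(Add(3312064, 18), Rational(1, 2)) = Pow(3312082, Rational(1, 2))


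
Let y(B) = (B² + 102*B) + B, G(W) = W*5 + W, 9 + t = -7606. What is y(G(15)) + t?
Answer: 9755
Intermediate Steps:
t = -7615 (t = -9 - 7606 = -7615)
G(W) = 6*W (G(W) = 5*W + W = 6*W)
y(B) = B² + 103*B
y(G(15)) + t = (6*15)*(103 + 6*15) - 7615 = 90*(103 + 90) - 7615 = 90*193 - 7615 = 17370 - 7615 = 9755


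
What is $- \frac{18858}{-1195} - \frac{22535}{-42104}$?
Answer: $\frac{820926557}{50314280} \approx 16.316$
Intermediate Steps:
$- \frac{18858}{-1195} - \frac{22535}{-42104} = \left(-18858\right) \left(- \frac{1}{1195}\right) - - \frac{22535}{42104} = \frac{18858}{1195} + \frac{22535}{42104} = \frac{820926557}{50314280}$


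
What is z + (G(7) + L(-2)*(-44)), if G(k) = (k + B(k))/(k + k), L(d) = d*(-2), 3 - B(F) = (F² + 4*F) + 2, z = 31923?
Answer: 444389/14 ≈ 31742.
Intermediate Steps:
B(F) = 1 - F² - 4*F (B(F) = 3 - ((F² + 4*F) + 2) = 3 - (2 + F² + 4*F) = 3 + (-2 - F² - 4*F) = 1 - F² - 4*F)
L(d) = -2*d
G(k) = (1 - k² - 3*k)/(2*k) (G(k) = (k + (1 - k² - 4*k))/(k + k) = (1 - k² - 3*k)/((2*k)) = (1 - k² - 3*k)*(1/(2*k)) = (1 - k² - 3*k)/(2*k))
z + (G(7) + L(-2)*(-44)) = 31923 + ((½)*(1 - 1*7² - 3*7)/7 - 2*(-2)*(-44)) = 31923 + ((½)*(⅐)*(1 - 1*49 - 21) + 4*(-44)) = 31923 + ((½)*(⅐)*(1 - 49 - 21) - 176) = 31923 + ((½)*(⅐)*(-69) - 176) = 31923 + (-69/14 - 176) = 31923 - 2533/14 = 444389/14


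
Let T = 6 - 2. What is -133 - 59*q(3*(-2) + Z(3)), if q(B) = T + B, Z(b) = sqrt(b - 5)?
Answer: -15 - 59*I*sqrt(2) ≈ -15.0 - 83.439*I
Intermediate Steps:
T = 4
Z(b) = sqrt(-5 + b)
q(B) = 4 + B
-133 - 59*q(3*(-2) + Z(3)) = -133 - 59*(4 + (3*(-2) + sqrt(-5 + 3))) = -133 - 59*(4 + (-6 + sqrt(-2))) = -133 - 59*(4 + (-6 + I*sqrt(2))) = -133 - 59*(-2 + I*sqrt(2)) = -133 + (118 - 59*I*sqrt(2)) = -15 - 59*I*sqrt(2)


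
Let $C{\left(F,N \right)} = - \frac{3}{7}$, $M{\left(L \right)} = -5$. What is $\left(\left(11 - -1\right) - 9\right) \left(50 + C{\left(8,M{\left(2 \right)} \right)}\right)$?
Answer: $\frac{1041}{7} \approx 148.71$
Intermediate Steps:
$C{\left(F,N \right)} = - \frac{3}{7}$ ($C{\left(F,N \right)} = \left(-3\right) \frac{1}{7} = - \frac{3}{7}$)
$\left(\left(11 - -1\right) - 9\right) \left(50 + C{\left(8,M{\left(2 \right)} \right)}\right) = \left(\left(11 - -1\right) - 9\right) \left(50 - \frac{3}{7}\right) = \left(\left(11 + \left(-2 + 3\right)\right) - 9\right) \frac{347}{7} = \left(\left(11 + 1\right) - 9\right) \frac{347}{7} = \left(12 - 9\right) \frac{347}{7} = 3 \cdot \frac{347}{7} = \frac{1041}{7}$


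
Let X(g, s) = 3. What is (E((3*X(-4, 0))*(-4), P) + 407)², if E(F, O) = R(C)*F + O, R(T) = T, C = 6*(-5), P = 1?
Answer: 2214144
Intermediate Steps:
C = -30
E(F, O) = O - 30*F (E(F, O) = -30*F + O = O - 30*F)
(E((3*X(-4, 0))*(-4), P) + 407)² = ((1 - 30*3*3*(-4)) + 407)² = ((1 - 270*(-4)) + 407)² = ((1 - 30*(-36)) + 407)² = ((1 + 1080) + 407)² = (1081 + 407)² = 1488² = 2214144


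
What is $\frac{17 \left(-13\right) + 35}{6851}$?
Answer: $- \frac{6}{221} \approx -0.027149$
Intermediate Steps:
$\frac{17 \left(-13\right) + 35}{6851} = \left(-221 + 35\right) \frac{1}{6851} = \left(-186\right) \frac{1}{6851} = - \frac{6}{221}$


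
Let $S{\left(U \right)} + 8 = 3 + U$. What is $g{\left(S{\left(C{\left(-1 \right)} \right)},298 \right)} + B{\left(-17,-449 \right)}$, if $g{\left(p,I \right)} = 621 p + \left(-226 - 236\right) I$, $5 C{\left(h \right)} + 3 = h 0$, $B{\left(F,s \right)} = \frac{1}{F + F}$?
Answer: $- \frac{23996117}{170} \approx -1.4115 \cdot 10^{5}$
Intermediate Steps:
$B{\left(F,s \right)} = \frac{1}{2 F}$
$C{\left(h \right)} = - \frac{3}{5}$ ($C{\left(h \right)} = - \frac{3}{5} + \frac{h 0}{5} = - \frac{3}{5} + \frac{1}{5} \cdot 0 = - \frac{3}{5} + 0 = - \frac{3}{5}$)
$S{\left(U \right)} = -5 + U$ ($S{\left(U \right)} = -8 + \left(3 + U\right) = -5 + U$)
$g{\left(p,I \right)} = - 462 I + 621 p$ ($g{\left(p,I \right)} = 621 p - 462 I = - 462 I + 621 p$)
$g{\left(S{\left(C{\left(-1 \right)} \right)},298 \right)} + B{\left(-17,-449 \right)} = \left(\left(-462\right) 298 + 621 \left(-5 - \frac{3}{5}\right)\right) + \frac{1}{2 \left(-17\right)} = \left(-137676 + 621 \left(- \frac{28}{5}\right)\right) + \frac{1}{2} \left(- \frac{1}{17}\right) = \left(-137676 - \frac{17388}{5}\right) - \frac{1}{34} = - \frac{705768}{5} - \frac{1}{34} = - \frac{23996117}{170}$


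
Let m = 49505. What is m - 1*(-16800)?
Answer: 66305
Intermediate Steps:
m - 1*(-16800) = 49505 - 1*(-16800) = 49505 + 16800 = 66305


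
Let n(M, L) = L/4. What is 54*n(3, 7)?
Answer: 189/2 ≈ 94.500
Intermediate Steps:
n(M, L) = L/4 (n(M, L) = L*(¼) = L/4)
54*n(3, 7) = 54*((¼)*7) = 54*(7/4) = 189/2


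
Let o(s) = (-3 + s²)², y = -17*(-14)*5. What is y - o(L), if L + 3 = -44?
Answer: -4865246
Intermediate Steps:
L = -47 (L = -3 - 44 = -47)
y = 1190 (y = 238*5 = 1190)
y - o(L) = 1190 - (-3 + (-47)²)² = 1190 - (-3 + 2209)² = 1190 - 1*2206² = 1190 - 1*4866436 = 1190 - 4866436 = -4865246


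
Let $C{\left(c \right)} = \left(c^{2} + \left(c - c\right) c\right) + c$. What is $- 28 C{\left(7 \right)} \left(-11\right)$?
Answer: $17248$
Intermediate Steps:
$C{\left(c \right)} = c + c^{2}$ ($C{\left(c \right)} = \left(c^{2} + 0 c\right) + c = \left(c^{2} + 0\right) + c = c^{2} + c = c + c^{2}$)
$- 28 C{\left(7 \right)} \left(-11\right) = - 28 \cdot 7 \left(1 + 7\right) \left(-11\right) = - 28 \cdot 7 \cdot 8 \left(-11\right) = \left(-28\right) 56 \left(-11\right) = \left(-1568\right) \left(-11\right) = 17248$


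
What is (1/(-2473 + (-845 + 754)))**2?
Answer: 1/6574096 ≈ 1.5211e-7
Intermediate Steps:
(1/(-2473 + (-845 + 754)))**2 = (1/(-2473 - 91))**2 = (1/(-2564))**2 = (-1/2564)**2 = 1/6574096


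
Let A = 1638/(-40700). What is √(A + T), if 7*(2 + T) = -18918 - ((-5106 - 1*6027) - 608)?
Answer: 3*I*√92651115326/28490 ≈ 32.052*I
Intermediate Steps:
A = -819/20350 (A = 1638*(-1/40700) = -819/20350 ≈ -0.040246)
T = -7191/7 (T = -2 + (-18918 - ((-5106 - 1*6027) - 608))/7 = -2 + (-18918 - ((-5106 - 6027) - 608))/7 = -2 + (-18918 - (-11133 - 608))/7 = -2 + (-18918 - 1*(-11741))/7 = -2 + (-18918 + 11741)/7 = -2 + (⅐)*(-7177) = -2 - 7177/7 = -7191/7 ≈ -1027.3)
√(A + T) = √(-819/20350 - 7191/7) = √(-146342583/142450) = 3*I*√92651115326/28490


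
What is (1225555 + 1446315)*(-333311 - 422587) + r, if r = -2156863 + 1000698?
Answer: -2019662345425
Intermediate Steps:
r = -1156165
(1225555 + 1446315)*(-333311 - 422587) + r = (1225555 + 1446315)*(-333311 - 422587) - 1156165 = 2671870*(-755898) - 1156165 = -2019661189260 - 1156165 = -2019662345425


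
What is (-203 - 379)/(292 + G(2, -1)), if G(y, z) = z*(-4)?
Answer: -291/148 ≈ -1.9662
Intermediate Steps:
G(y, z) = -4*z
(-203 - 379)/(292 + G(2, -1)) = (-203 - 379)/(292 - 4*(-1)) = -582/(292 + 4) = -582/296 = -582*1/296 = -291/148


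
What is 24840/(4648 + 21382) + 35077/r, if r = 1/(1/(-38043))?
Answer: 3193381/99025929 ≈ 0.032248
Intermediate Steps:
r = -38043 (r = 1/(-1/38043) = -38043)
24840/(4648 + 21382) + 35077/r = 24840/(4648 + 21382) + 35077/(-38043) = 24840/26030 + 35077*(-1/38043) = 24840*(1/26030) - 35077/38043 = 2484/2603 - 35077/38043 = 3193381/99025929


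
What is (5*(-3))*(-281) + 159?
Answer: 4374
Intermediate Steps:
(5*(-3))*(-281) + 159 = -15*(-281) + 159 = 4215 + 159 = 4374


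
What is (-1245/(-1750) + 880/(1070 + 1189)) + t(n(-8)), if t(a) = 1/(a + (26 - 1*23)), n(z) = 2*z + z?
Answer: 832841/790650 ≈ 1.0534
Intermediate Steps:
n(z) = 3*z
t(a) = 1/(3 + a) (t(a) = 1/(a + (26 - 23)) = 1/(a + 3) = 1/(3 + a))
(-1245/(-1750) + 880/(1070 + 1189)) + t(n(-8)) = (-1245/(-1750) + 880/(1070 + 1189)) + 1/(3 + 3*(-8)) = (-1245*(-1/1750) + 880/2259) + 1/(3 - 24) = (249/350 + 880*(1/2259)) + 1/(-21) = (249/350 + 880/2259) - 1/21 = 870491/790650 - 1/21 = 832841/790650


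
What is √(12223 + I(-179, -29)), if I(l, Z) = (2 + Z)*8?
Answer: √12007 ≈ 109.58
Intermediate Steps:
I(l, Z) = 16 + 8*Z
√(12223 + I(-179, -29)) = √(12223 + (16 + 8*(-29))) = √(12223 + (16 - 232)) = √(12223 - 216) = √12007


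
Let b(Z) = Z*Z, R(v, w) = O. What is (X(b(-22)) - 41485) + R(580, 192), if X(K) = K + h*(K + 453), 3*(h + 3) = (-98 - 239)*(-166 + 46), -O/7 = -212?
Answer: 12588432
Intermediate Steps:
O = 1484 (O = -7*(-212) = 1484)
R(v, w) = 1484
h = 13477 (h = -3 + ((-98 - 239)*(-166 + 46))/3 = -3 + (-337*(-120))/3 = -3 + (⅓)*40440 = -3 + 13480 = 13477)
b(Z) = Z²
X(K) = 6105081 + 13478*K (X(K) = K + 13477*(K + 453) = K + 13477*(453 + K) = K + (6105081 + 13477*K) = 6105081 + 13478*K)
(X(b(-22)) - 41485) + R(580, 192) = ((6105081 + 13478*(-22)²) - 41485) + 1484 = ((6105081 + 13478*484) - 41485) + 1484 = ((6105081 + 6523352) - 41485) + 1484 = (12628433 - 41485) + 1484 = 12586948 + 1484 = 12588432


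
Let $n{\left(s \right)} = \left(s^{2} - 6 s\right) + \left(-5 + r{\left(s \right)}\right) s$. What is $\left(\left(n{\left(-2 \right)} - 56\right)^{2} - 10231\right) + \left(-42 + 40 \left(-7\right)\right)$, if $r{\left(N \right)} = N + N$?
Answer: $-10069$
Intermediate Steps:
$r{\left(N \right)} = 2 N$
$n{\left(s \right)} = s^{2} - 6 s + s \left(-5 + 2 s\right)$ ($n{\left(s \right)} = \left(s^{2} - 6 s\right) + \left(-5 + 2 s\right) s = \left(s^{2} - 6 s\right) + s \left(-5 + 2 s\right) = s^{2} - 6 s + s \left(-5 + 2 s\right)$)
$\left(\left(n{\left(-2 \right)} - 56\right)^{2} - 10231\right) + \left(-42 + 40 \left(-7\right)\right) = \left(\left(- 2 \left(-11 + 3 \left(-2\right)\right) - 56\right)^{2} - 10231\right) + \left(-42 + 40 \left(-7\right)\right) = \left(\left(- 2 \left(-11 - 6\right) - 56\right)^{2} - 10231\right) - 322 = \left(\left(\left(-2\right) \left(-17\right) - 56\right)^{2} - 10231\right) - 322 = \left(\left(34 - 56\right)^{2} - 10231\right) - 322 = \left(\left(-22\right)^{2} - 10231\right) - 322 = \left(484 - 10231\right) - 322 = -9747 - 322 = -10069$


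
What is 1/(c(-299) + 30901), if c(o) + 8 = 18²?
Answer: 1/31217 ≈ 3.2034e-5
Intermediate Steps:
c(o) = 316 (c(o) = -8 + 18² = -8 + 324 = 316)
1/(c(-299) + 30901) = 1/(316 + 30901) = 1/31217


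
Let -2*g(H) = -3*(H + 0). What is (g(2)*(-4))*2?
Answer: -24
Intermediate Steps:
g(H) = 3*H/2 (g(H) = -(-3)*(H + 0)/2 = -(-3)*H/2 = 3*H/2)
(g(2)*(-4))*2 = (((3/2)*2)*(-4))*2 = (3*(-4))*2 = -12*2 = -24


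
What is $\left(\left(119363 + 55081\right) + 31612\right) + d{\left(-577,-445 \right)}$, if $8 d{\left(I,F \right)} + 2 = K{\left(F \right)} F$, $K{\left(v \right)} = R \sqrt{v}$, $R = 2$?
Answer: $\frac{824223}{4} - \frac{445 i \sqrt{445}}{4} \approx 2.0606 \cdot 10^{5} - 2346.8 i$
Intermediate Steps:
$K{\left(v \right)} = 2 \sqrt{v}$
$d{\left(I,F \right)} = - \frac{1}{4} + \frac{F^{\frac{3}{2}}}{4}$ ($d{\left(I,F \right)} = - \frac{1}{4} + \frac{2 \sqrt{F} F}{8} = - \frac{1}{4} + \frac{2 F^{\frac{3}{2}}}{8} = - \frac{1}{4} + \frac{F^{\frac{3}{2}}}{4}$)
$\left(\left(119363 + 55081\right) + 31612\right) + d{\left(-577,-445 \right)} = \left(\left(119363 + 55081\right) + 31612\right) - \left(\frac{1}{4} - \frac{\left(-445\right)^{\frac{3}{2}}}{4}\right) = \left(174444 + 31612\right) - \left(\frac{1}{4} - \frac{\left(-445\right) i \sqrt{445}}{4}\right) = 206056 - \left(\frac{1}{4} + \frac{445 i \sqrt{445}}{4}\right) = \frac{824223}{4} - \frac{445 i \sqrt{445}}{4}$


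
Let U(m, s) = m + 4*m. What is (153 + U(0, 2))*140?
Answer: 21420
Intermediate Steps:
U(m, s) = 5*m
(153 + U(0, 2))*140 = (153 + 5*0)*140 = (153 + 0)*140 = 153*140 = 21420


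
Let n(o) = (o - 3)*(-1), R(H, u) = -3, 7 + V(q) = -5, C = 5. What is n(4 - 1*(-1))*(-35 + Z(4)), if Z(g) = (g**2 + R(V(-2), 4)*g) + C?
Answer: 52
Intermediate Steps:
V(q) = -12 (V(q) = -7 - 5 = -12)
n(o) = 3 - o (n(o) = (-3 + o)*(-1) = 3 - o)
Z(g) = 5 + g**2 - 3*g (Z(g) = (g**2 - 3*g) + 5 = 5 + g**2 - 3*g)
n(4 - 1*(-1))*(-35 + Z(4)) = (3 - (4 - 1*(-1)))*(-35 + (5 + 4**2 - 3*4)) = (3 - (4 + 1))*(-35 + (5 + 16 - 12)) = (3 - 1*5)*(-35 + 9) = (3 - 5)*(-26) = -2*(-26) = 52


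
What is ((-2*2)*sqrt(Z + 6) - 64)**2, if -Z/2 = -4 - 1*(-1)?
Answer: 4288 + 1024*sqrt(3) ≈ 6061.6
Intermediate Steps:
Z = 6 (Z = -2*(-4 - 1*(-1)) = -2*(-4 + 1) = -2*(-3) = 6)
((-2*2)*sqrt(Z + 6) - 64)**2 = ((-2*2)*sqrt(6 + 6) - 64)**2 = (-8*sqrt(3) - 64)**2 = (-64 - 8*sqrt(3))**2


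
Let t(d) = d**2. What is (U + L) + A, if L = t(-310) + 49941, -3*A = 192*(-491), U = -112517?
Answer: 64948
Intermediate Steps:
A = 31424 (A = -64*(-491) = -1/3*(-94272) = 31424)
L = 146041 (L = (-310)**2 + 49941 = 96100 + 49941 = 146041)
(U + L) + A = (-112517 + 146041) + 31424 = 33524 + 31424 = 64948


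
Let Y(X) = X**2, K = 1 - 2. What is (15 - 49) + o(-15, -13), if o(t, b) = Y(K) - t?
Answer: -18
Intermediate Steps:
K = -1
o(t, b) = 1 - t (o(t, b) = (-1)**2 - t = 1 - t)
(15 - 49) + o(-15, -13) = (15 - 49) + (1 - 1*(-15)) = -34 + (1 + 15) = -34 + 16 = -18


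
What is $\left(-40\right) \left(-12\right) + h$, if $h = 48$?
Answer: $528$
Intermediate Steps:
$\left(-40\right) \left(-12\right) + h = \left(-40\right) \left(-12\right) + 48 = 480 + 48 = 528$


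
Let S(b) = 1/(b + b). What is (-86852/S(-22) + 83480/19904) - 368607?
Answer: 8590778363/2488 ≈ 3.4529e+6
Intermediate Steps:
S(b) = 1/(2*b)
(-86852/S(-22) + 83480/19904) - 368607 = (-86852/((½)/(-22)) + 83480/19904) - 368607 = (-86852/((½)*(-1/22)) + 83480*(1/19904)) - 368607 = (-86852/(-1/44) + 10435/2488) - 368607 = (-86852*(-44) + 10435/2488) - 368607 = (3821488 + 10435/2488) - 368607 = 9507872579/2488 - 368607 = 8590778363/2488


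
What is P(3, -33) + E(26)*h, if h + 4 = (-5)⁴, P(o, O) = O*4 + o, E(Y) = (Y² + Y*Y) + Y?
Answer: 855609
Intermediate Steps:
E(Y) = Y + 2*Y² (E(Y) = (Y² + Y²) + Y = 2*Y² + Y = Y + 2*Y²)
P(o, O) = o + 4*O (P(o, O) = 4*O + o = o + 4*O)
h = 621 (h = -4 + (-5)⁴ = -4 + 625 = 621)
P(3, -33) + E(26)*h = (3 + 4*(-33)) + (26*(1 + 2*26))*621 = (3 - 132) + (26*(1 + 52))*621 = -129 + (26*53)*621 = -129 + 1378*621 = -129 + 855738 = 855609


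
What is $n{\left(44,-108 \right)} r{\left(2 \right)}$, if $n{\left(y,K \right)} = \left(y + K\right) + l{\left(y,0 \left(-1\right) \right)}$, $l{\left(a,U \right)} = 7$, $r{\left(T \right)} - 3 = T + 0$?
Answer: $-285$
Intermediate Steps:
$r{\left(T \right)} = 3 + T$ ($r{\left(T \right)} = 3 + \left(T + 0\right) = 3 + T$)
$n{\left(y,K \right)} = 7 + K + y$ ($n{\left(y,K \right)} = \left(y + K\right) + 7 = \left(K + y\right) + 7 = 7 + K + y$)
$n{\left(44,-108 \right)} r{\left(2 \right)} = \left(7 - 108 + 44\right) \left(3 + 2\right) = \left(-57\right) 5 = -285$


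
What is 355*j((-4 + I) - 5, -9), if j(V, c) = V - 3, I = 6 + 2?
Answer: -1420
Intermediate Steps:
I = 8
j(V, c) = -3 + V
355*j((-4 + I) - 5, -9) = 355*(-3 + ((-4 + 8) - 5)) = 355*(-3 + (4 - 5)) = 355*(-3 - 1) = 355*(-4) = -1420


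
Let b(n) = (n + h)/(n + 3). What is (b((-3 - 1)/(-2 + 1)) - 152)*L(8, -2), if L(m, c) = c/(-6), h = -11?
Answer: -51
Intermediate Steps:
b(n) = (-11 + n)/(3 + n) (b(n) = (n - 11)/(n + 3) = (-11 + n)/(3 + n))
L(m, c) = -c/6 (L(m, c) = c*(-⅙) = -c/6)
(b((-3 - 1)/(-2 + 1)) - 152)*L(8, -2) = ((-11 + (-3 - 1)/(-2 + 1))/(3 + (-3 - 1)/(-2 + 1)) - 152)*(-⅙*(-2)) = ((-11 - 4/(-1))/(3 - 4/(-1)) - 152)*(⅓) = ((-11 - 4*(-1))/(3 - 4*(-1)) - 152)*(⅓) = ((-11 + 4)/(3 + 4) - 152)*(⅓) = (-7/7 - 152)*(⅓) = ((⅐)*(-7) - 152)*(⅓) = (-1 - 152)*(⅓) = -153*⅓ = -51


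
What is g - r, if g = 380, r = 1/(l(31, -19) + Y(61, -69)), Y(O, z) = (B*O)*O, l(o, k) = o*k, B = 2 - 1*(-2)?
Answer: 5432099/14295 ≈ 380.00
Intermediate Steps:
B = 4 (B = 2 + 2 = 4)
l(o, k) = k*o
Y(O, z) = 4*O**2 (Y(O, z) = (4*O)*O = 4*O**2)
r = 1/14295 (r = 1/(-19*31 + 4*61**2) = 1/(-589 + 4*3721) = 1/(-589 + 14884) = 1/14295 ≈ 6.9955e-5)
g - r = 380 - 1*1/14295 = 380 - 1/14295 = 5432099/14295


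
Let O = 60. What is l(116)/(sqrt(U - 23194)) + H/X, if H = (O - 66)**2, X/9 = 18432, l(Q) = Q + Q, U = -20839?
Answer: 1/4608 - 232*I*sqrt(44033)/44033 ≈ 0.00021701 - 1.1056*I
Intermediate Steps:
l(Q) = 2*Q
X = 165888 (X = 9*18432 = 165888)
H = 36 (H = (60 - 66)**2 = (-6)**2 = 36)
l(116)/(sqrt(U - 23194)) + H/X = (2*116)/(sqrt(-20839 - 23194)) + 36/165888 = 232/(sqrt(-44033)) + 36*(1/165888) = 232/((I*sqrt(44033))) + 1/4608 = 232*(-I*sqrt(44033)/44033) + 1/4608 = -232*I*sqrt(44033)/44033 + 1/4608 = 1/4608 - 232*I*sqrt(44033)/44033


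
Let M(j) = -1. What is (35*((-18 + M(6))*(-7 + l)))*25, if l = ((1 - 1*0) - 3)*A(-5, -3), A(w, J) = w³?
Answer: -4039875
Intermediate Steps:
l = 250 (l = ((1 - 1*0) - 3)*(-5)³ = ((1 + 0) - 3)*(-125) = (1 - 3)*(-125) = -2*(-125) = 250)
(35*((-18 + M(6))*(-7 + l)))*25 = (35*((-18 - 1)*(-7 + 250)))*25 = (35*(-19*243))*25 = (35*(-4617))*25 = -161595*25 = -4039875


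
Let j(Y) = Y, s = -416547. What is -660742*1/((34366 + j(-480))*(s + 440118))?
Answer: -330371/399363453 ≈ -0.00082724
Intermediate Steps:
-660742*1/((34366 + j(-480))*(s + 440118)) = -660742*1/((-416547 + 440118)*(34366 - 480)) = -660742/(23571*33886) = -660742/798726906 = -660742*1/798726906 = -330371/399363453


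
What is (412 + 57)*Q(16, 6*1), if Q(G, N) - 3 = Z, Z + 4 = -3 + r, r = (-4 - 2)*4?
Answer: -13132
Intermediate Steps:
r = -24 (r = -6*4 = -24)
Z = -31 (Z = -4 + (-3 - 24) = -4 - 27 = -31)
Q(G, N) = -28 (Q(G, N) = 3 - 31 = -28)
(412 + 57)*Q(16, 6*1) = (412 + 57)*(-28) = 469*(-28) = -13132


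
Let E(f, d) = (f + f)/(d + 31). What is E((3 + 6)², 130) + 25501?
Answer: 4105823/161 ≈ 25502.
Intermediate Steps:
E(f, d) = 2*f/(31 + d) (E(f, d) = (2*f)/(31 + d) = 2*f/(31 + d))
E((3 + 6)², 130) + 25501 = 2*(3 + 6)²/(31 + 130) + 25501 = 2*9²/161 + 25501 = 2*81*(1/161) + 25501 = 162/161 + 25501 = 4105823/161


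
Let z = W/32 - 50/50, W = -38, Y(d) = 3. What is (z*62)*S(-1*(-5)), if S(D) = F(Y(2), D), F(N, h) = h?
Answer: -5425/8 ≈ -678.13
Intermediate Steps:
S(D) = D
z = -35/16 (z = -38/32 - 50/50 = -38*1/32 - 50*1/50 = -19/16 - 1 = -35/16 ≈ -2.1875)
(z*62)*S(-1*(-5)) = (-35/16*62)*(-1*(-5)) = -1085/8*5 = -5425/8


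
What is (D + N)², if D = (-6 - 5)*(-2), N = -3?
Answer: 361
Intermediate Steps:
D = 22 (D = -11*(-2) = 22)
(D + N)² = (22 - 3)² = 19² = 361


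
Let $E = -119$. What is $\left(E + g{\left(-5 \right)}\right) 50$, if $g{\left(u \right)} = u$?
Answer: $-6200$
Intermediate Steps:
$\left(E + g{\left(-5 \right)}\right) 50 = \left(-119 - 5\right) 50 = \left(-124\right) 50 = -6200$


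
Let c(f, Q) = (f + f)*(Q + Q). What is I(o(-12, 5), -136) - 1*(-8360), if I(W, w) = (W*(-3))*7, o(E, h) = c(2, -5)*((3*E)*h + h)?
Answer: -138640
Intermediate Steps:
c(f, Q) = 4*Q*f (c(f, Q) = (2*f)*(2*Q) = 4*Q*f)
o(E, h) = -40*h - 120*E*h (o(E, h) = (4*(-5)*2)*((3*E)*h + h) = -40*(3*E*h + h) = -40*(h + 3*E*h) = -40*h - 120*E*h)
I(W, w) = -21*W (I(W, w) = -3*W*7 = -21*W)
I(o(-12, 5), -136) - 1*(-8360) = -(-840)*5*(1 + 3*(-12)) - 1*(-8360) = -(-840)*5*(1 - 36) + 8360 = -(-840)*5*(-35) + 8360 = -21*7000 + 8360 = -147000 + 8360 = -138640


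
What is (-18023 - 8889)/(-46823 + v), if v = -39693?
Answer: 6728/21629 ≈ 0.31106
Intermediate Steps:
(-18023 - 8889)/(-46823 + v) = (-18023 - 8889)/(-46823 - 39693) = -26912/(-86516) = -26912*(-1/86516) = 6728/21629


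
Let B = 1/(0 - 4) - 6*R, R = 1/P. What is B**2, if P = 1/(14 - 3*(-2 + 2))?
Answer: 113569/16 ≈ 7098.1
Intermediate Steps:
P = 1/14 (P = 1/(14 - 3*0) = 1/(14 + 0) = 1/14 ≈ 0.071429)
R = 14 (R = 1/(1/14) = 14)
B = -337/4 (B = 1/(0 - 4) - 6*14 = 1/(-4) - 84 = -1/4 - 84 = -337/4 ≈ -84.250)
B**2 = (-337/4)**2 = 113569/16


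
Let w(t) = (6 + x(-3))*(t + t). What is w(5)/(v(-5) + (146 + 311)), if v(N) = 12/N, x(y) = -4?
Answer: 100/2273 ≈ 0.043995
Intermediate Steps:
w(t) = 4*t (w(t) = (6 - 4)*(t + t) = 2*(2*t) = 4*t)
w(5)/(v(-5) + (146 + 311)) = (4*5)/(12/(-5) + (146 + 311)) = 20/(12*(-1/5) + 457) = 20/(-12/5 + 457) = 20/(2273/5) = (5/2273)*20 = 100/2273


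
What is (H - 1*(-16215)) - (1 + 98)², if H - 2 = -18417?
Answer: -12001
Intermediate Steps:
H = -18415 (H = 2 - 18417 = -18415)
(H - 1*(-16215)) - (1 + 98)² = (-18415 - 1*(-16215)) - (1 + 98)² = (-18415 + 16215) - 1*99² = -2200 - 1*9801 = -2200 - 9801 = -12001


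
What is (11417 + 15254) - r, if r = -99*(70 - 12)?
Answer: 32413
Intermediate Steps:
r = -5742 (r = -99*58 = -5742)
(11417 + 15254) - r = (11417 + 15254) - 1*(-5742) = 26671 + 5742 = 32413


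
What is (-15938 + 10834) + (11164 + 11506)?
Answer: 17566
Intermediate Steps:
(-15938 + 10834) + (11164 + 11506) = -5104 + 22670 = 17566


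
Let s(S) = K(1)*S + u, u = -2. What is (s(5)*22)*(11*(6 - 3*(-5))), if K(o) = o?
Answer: 15246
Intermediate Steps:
s(S) = -2 + S (s(S) = 1*S - 2 = S - 2 = -2 + S)
(s(5)*22)*(11*(6 - 3*(-5))) = ((-2 + 5)*22)*(11*(6 - 3*(-5))) = (3*22)*(11*(6 + 15)) = 66*(11*21) = 66*231 = 15246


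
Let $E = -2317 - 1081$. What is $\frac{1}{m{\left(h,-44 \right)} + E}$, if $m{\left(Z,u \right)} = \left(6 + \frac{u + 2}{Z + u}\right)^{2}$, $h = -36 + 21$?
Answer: $- \frac{3481}{11671622} \approx -0.00029824$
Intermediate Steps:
$h = -15$
$E = -3398$ ($E = -2317 - 1081 = -3398$)
$m{\left(Z,u \right)} = \left(6 + \frac{2 + u}{Z + u}\right)^{2}$
$\frac{1}{m{\left(h,-44 \right)} + E} = \frac{1}{\frac{\left(2 + 6 \left(-15\right) + 7 \left(-44\right)\right)^{2}}{\left(-15 - 44\right)^{2}} - 3398} = \frac{1}{\frac{\left(2 - 90 - 308\right)^{2}}{3481} - 3398} = \frac{1}{\frac{\left(-396\right)^{2}}{3481} - 3398} = \frac{1}{\frac{1}{3481} \cdot 156816 - 3398} = \frac{1}{\frac{156816}{3481} - 3398} = \frac{1}{- \frac{11671622}{3481}} = - \frac{3481}{11671622}$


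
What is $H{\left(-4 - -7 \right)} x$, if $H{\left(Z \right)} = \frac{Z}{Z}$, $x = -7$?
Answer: $-7$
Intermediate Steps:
$H{\left(Z \right)} = 1$
$H{\left(-4 - -7 \right)} x = 1 \left(-7\right) = -7$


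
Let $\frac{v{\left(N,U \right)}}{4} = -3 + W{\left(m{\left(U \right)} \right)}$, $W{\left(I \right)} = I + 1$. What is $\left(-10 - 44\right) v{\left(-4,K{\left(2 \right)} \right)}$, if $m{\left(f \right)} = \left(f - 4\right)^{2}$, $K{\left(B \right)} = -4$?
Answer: $-13392$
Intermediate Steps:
$m{\left(f \right)} = \left(-4 + f\right)^{2}$
$W{\left(I \right)} = 1 + I$
$v{\left(N,U \right)} = -8 + 4 \left(-4 + U\right)^{2}$ ($v{\left(N,U \right)} = 4 \left(-3 + \left(1 + \left(-4 + U\right)^{2}\right)\right) = 4 \left(-2 + \left(-4 + U\right)^{2}\right) = -8 + 4 \left(-4 + U\right)^{2}$)
$\left(-10 - 44\right) v{\left(-4,K{\left(2 \right)} \right)} = \left(-10 - 44\right) \left(-8 + 4 \left(-4 - 4\right)^{2}\right) = - 54 \left(-8 + 4 \left(-8\right)^{2}\right) = - 54 \left(-8 + 4 \cdot 64\right) = - 54 \left(-8 + 256\right) = \left(-54\right) 248 = -13392$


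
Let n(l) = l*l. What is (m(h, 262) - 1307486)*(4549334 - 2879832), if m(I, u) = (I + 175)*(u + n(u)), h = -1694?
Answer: -176926643101400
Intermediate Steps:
n(l) = l²
m(I, u) = (175 + I)*(u + u²) (m(I, u) = (I + 175)*(u + u²) = (175 + I)*(u + u²))
(m(h, 262) - 1307486)*(4549334 - 2879832) = (262*(175 - 1694 + 175*262 - 1694*262) - 1307486)*(4549334 - 2879832) = (262*(175 - 1694 + 45850 - 443828) - 1307486)*1669502 = (262*(-399497) - 1307486)*1669502 = (-104668214 - 1307486)*1669502 = -105975700*1669502 = -176926643101400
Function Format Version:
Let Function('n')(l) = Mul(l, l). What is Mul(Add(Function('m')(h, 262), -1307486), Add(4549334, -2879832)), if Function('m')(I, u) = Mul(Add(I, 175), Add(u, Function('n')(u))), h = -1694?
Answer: -176926643101400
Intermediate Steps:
Function('n')(l) = Pow(l, 2)
Function('m')(I, u) = Mul(Add(175, I), Add(u, Pow(u, 2))) (Function('m')(I, u) = Mul(Add(I, 175), Add(u, Pow(u, 2))) = Mul(Add(175, I), Add(u, Pow(u, 2))))
Mul(Add(Function('m')(h, 262), -1307486), Add(4549334, -2879832)) = Mul(Add(Mul(262, Add(175, -1694, Mul(175, 262), Mul(-1694, 262))), -1307486), Add(4549334, -2879832)) = Mul(Add(Mul(262, Add(175, -1694, 45850, -443828)), -1307486), 1669502) = Mul(Add(Mul(262, -399497), -1307486), 1669502) = Mul(Add(-104668214, -1307486), 1669502) = Mul(-105975700, 1669502) = -176926643101400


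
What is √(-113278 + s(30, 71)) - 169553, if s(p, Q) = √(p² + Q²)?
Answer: -169553 + I*√(113278 - √5941) ≈ -1.6955e+5 + 336.45*I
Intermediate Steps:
s(p, Q) = √(Q² + p²)
√(-113278 + s(30, 71)) - 169553 = √(-113278 + √(71² + 30²)) - 169553 = √(-113278 + √(5041 + 900)) - 169553 = √(-113278 + √5941) - 169553 = -169553 + √(-113278 + √5941)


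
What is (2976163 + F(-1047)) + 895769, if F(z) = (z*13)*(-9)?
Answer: 3994431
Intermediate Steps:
F(z) = -117*z (F(z) = (13*z)*(-9) = -117*z)
(2976163 + F(-1047)) + 895769 = (2976163 - 117*(-1047)) + 895769 = (2976163 + 122499) + 895769 = 3098662 + 895769 = 3994431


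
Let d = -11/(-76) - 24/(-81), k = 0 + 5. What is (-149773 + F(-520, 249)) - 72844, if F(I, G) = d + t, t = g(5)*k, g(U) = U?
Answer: -456757879/2052 ≈ -2.2259e+5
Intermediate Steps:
k = 5
t = 25 (t = 5*5 = 25)
d = 905/2052 (d = -11*(-1/76) - 24*(-1/81) = 11/76 + 8/27 = 905/2052 ≈ 0.44103)
F(I, G) = 52205/2052 (F(I, G) = 905/2052 + 25 = 52205/2052)
(-149773 + F(-520, 249)) - 72844 = (-149773 + 52205/2052) - 72844 = -307281991/2052 - 72844 = -456757879/2052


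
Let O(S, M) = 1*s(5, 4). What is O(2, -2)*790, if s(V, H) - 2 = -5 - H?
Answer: -5530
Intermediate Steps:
s(V, H) = -3 - H (s(V, H) = 2 + (-5 - H) = -3 - H)
O(S, M) = -7 (O(S, M) = 1*(-3 - 1*4) = 1*(-3 - 4) = 1*(-7) = -7)
O(2, -2)*790 = -7*790 = -5530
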